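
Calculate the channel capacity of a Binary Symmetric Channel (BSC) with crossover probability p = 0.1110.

For BSC with error probability p:
C = 1 - H(p) where H(p) is binary entropy
H(0.1110) = -0.1110 × log₂(0.1110) - 0.8890 × log₂(0.8890)
H(p) = 0.5029
C = 1 - 0.5029 = 0.4971 bits/use


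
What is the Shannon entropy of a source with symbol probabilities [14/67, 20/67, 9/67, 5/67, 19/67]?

H(X) = -Σ p(x) log₂ p(x)
  -14/67 × log₂(14/67) = 0.4720
  -20/67 × log₂(20/67) = 0.5206
  -9/67 × log₂(9/67) = 0.3890
  -5/67 × log₂(5/67) = 0.2794
  -19/67 × log₂(19/67) = 0.5156
H(X) = 2.1767 bits


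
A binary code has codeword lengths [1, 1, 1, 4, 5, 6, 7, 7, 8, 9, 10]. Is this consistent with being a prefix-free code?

Kraft inequality: Σ 2^(-l_i) ≤ 1 for prefix-free code
Calculating: 2^(-1) + 2^(-1) + 2^(-1) + 2^(-4) + 2^(-5) + 2^(-6) + 2^(-7) + 2^(-7) + 2^(-8) + 2^(-9) + 2^(-10)
= 0.5 + 0.5 + 0.5 + 0.0625 + 0.03125 + 0.015625 + 0.0078125 + 0.0078125 + 0.00390625 + 0.001953125 + 0.0009765625
= 1.6318
Since 1.6318 > 1, prefix-free code does not exist


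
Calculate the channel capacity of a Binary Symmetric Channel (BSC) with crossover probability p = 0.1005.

For BSC with error probability p:
C = 1 - H(p) where H(p) is binary entropy
H(0.1005) = -0.1005 × log₂(0.1005) - 0.8995 × log₂(0.8995)
H(p) = 0.4706
C = 1 - 0.4706 = 0.5294 bits/use


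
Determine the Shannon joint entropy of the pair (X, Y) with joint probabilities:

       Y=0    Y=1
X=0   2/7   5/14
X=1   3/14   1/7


H(X,Y) = -Σ p(x,y) log₂ p(x,y)
  p(0,0)=2/7: -0.2857 × log₂(0.2857) = 0.5164
  p(0,1)=5/14: -0.3571 × log₂(0.3571) = 0.5305
  p(1,0)=3/14: -0.2143 × log₂(0.2143) = 0.4762
  p(1,1)=1/7: -0.1429 × log₂(0.1429) = 0.4011
H(X,Y) = 1.9242 bits


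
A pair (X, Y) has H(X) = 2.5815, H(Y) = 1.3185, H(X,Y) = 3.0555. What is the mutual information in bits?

I(X;Y) = H(X) + H(Y) - H(X,Y)
I(X;Y) = 2.5815 + 1.3185 - 3.0555 = 0.8445 bits


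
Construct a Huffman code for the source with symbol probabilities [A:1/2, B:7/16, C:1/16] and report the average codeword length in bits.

Huffman tree construction:
Combine smallest probabilities repeatedly
Resulting codes:
  A: 0 (length 1)
  B: 11 (length 2)
  C: 10 (length 2)
Average length = Σ p(s) × length(s) = 1.5000 bits


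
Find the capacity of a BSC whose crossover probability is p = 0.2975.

For BSC with error probability p:
C = 1 - H(p) where H(p) is binary entropy
H(0.2975) = -0.2975 × log₂(0.2975) - 0.7025 × log₂(0.7025)
H(p) = 0.8782
C = 1 - 0.8782 = 0.1218 bits/use


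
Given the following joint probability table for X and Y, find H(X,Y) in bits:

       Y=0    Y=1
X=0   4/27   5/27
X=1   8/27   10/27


H(X,Y) = -Σ p(x,y) log₂ p(x,y)
  p(0,0)=4/27: -0.1481 × log₂(0.1481) = 0.4081
  p(0,1)=5/27: -0.1852 × log₂(0.1852) = 0.4505
  p(1,0)=8/27: -0.2963 × log₂(0.2963) = 0.5200
  p(1,1)=10/27: -0.3704 × log₂(0.3704) = 0.5307
H(X,Y) = 1.9094 bits


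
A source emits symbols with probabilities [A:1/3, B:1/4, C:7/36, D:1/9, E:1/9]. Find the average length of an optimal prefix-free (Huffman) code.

Huffman tree construction:
Combine smallest probabilities repeatedly
Resulting codes:
  A: 11 (length 2)
  B: 10 (length 2)
  C: 00 (length 2)
  D: 010 (length 3)
  E: 011 (length 3)
Average length = Σ p(s) × length(s) = 2.2222 bits


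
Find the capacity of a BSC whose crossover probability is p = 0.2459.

For BSC with error probability p:
C = 1 - H(p) where H(p) is binary entropy
H(0.2459) = -0.2459 × log₂(0.2459) - 0.7541 × log₂(0.7541)
H(p) = 0.8047
C = 1 - 0.8047 = 0.1953 bits/use


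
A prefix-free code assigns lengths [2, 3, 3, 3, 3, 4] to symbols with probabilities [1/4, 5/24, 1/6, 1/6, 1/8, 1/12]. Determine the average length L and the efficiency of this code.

Average length L = Σ p_i × l_i = 2.8333 bits
Entropy H = 2.5069 bits
Efficiency η = H/L × 100% = 88.48%


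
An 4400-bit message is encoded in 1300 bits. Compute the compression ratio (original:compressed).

Compression ratio = Original / Compressed
= 4400 / 1300 = 3.38:1


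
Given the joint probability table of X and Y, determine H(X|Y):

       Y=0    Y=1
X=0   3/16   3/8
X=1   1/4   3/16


H(X|Y) = Σ_y p(y) H(X|Y=y)
  p(Y=0) = 7/16, H(X|Y=0) = 0.9852
  p(Y=1) = 9/16, H(X|Y=1) = 0.9183
H(X|Y) = 0.4375×0.9852 + 0.5625×0.9183 = 0.9476 bits


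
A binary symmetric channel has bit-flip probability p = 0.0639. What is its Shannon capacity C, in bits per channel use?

For BSC with error probability p:
C = 1 - H(p) where H(p) is binary entropy
H(0.0639) = -0.0639 × log₂(0.0639) - 0.9361 × log₂(0.9361)
H(p) = 0.3427
C = 1 - 0.3427 = 0.6573 bits/use


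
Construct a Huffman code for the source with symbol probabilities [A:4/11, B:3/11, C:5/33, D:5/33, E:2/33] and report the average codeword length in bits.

Huffman tree construction:
Combine smallest probabilities repeatedly
Resulting codes:
  A: 11 (length 2)
  B: 10 (length 2)
  C: 011 (length 3)
  D: 00 (length 2)
  E: 010 (length 3)
Average length = Σ p(s) × length(s) = 2.2121 bits


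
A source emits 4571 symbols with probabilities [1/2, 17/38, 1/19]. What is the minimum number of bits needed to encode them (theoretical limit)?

Entropy H = 1.2427 bits/symbol
Minimum bits = H × n = 1.2427 × 4571
= 5680.52 bits


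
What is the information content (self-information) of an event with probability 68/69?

Information content I(x) = -log₂(p(x))
I = -log₂(68/69) = -log₂(0.9855)
I = 0.0211 bits


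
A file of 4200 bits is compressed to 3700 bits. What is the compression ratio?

Compression ratio = Original / Compressed
= 4200 / 3700 = 1.14:1


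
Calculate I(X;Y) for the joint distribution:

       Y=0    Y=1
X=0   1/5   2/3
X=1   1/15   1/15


H(X) = 0.5665, H(Y) = 0.8366, H(X,Y) = 1.3753
I(X;Y) = H(X) + H(Y) - H(X,Y) = 0.0279 bits


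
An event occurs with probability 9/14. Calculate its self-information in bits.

Information content I(x) = -log₂(p(x))
I = -log₂(9/14) = -log₂(0.6429)
I = 0.6374 bits


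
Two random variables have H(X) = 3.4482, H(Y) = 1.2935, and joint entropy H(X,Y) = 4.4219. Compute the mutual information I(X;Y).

I(X;Y) = H(X) + H(Y) - H(X,Y)
I(X;Y) = 3.4482 + 1.2935 - 4.4219 = 0.3198 bits


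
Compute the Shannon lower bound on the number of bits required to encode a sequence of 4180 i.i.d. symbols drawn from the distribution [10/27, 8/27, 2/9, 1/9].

Entropy H = 1.8851 bits/symbol
Minimum bits = H × n = 1.8851 × 4180
= 7879.77 bits


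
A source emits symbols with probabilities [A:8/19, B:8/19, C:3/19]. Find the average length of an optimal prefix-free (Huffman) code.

Huffman tree construction:
Combine smallest probabilities repeatedly
Resulting codes:
  A: 11 (length 2)
  B: 0 (length 1)
  C: 10 (length 2)
Average length = Σ p(s) × length(s) = 1.5789 bits


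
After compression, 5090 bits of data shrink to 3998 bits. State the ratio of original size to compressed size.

Compression ratio = Original / Compressed
= 5090 / 3998 = 1.27:1


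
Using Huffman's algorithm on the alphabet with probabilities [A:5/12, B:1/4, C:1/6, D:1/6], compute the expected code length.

Huffman tree construction:
Combine smallest probabilities repeatedly
Resulting codes:
  A: 0 (length 1)
  B: 10 (length 2)
  C: 110 (length 3)
  D: 111 (length 3)
Average length = Σ p(s) × length(s) = 1.9167 bits


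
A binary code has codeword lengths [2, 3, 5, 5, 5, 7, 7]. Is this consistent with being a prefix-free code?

Kraft inequality: Σ 2^(-l_i) ≤ 1 for prefix-free code
Calculating: 2^(-2) + 2^(-3) + 2^(-5) + 2^(-5) + 2^(-5) + 2^(-7) + 2^(-7)
= 0.25 + 0.125 + 0.03125 + 0.03125 + 0.03125 + 0.0078125 + 0.0078125
= 0.4844
Since 0.4844 ≤ 1, prefix-free code exists


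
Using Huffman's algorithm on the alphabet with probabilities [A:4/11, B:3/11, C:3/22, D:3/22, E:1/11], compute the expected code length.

Huffman tree construction:
Combine smallest probabilities repeatedly
Resulting codes:
  A: 11 (length 2)
  B: 10 (length 2)
  C: 011 (length 3)
  D: 00 (length 2)
  E: 010 (length 3)
Average length = Σ p(s) × length(s) = 2.2273 bits


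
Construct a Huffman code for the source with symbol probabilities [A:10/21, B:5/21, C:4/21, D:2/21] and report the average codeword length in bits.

Huffman tree construction:
Combine smallest probabilities repeatedly
Resulting codes:
  A: 0 (length 1)
  B: 10 (length 2)
  C: 111 (length 3)
  D: 110 (length 3)
Average length = Σ p(s) × length(s) = 1.8095 bits


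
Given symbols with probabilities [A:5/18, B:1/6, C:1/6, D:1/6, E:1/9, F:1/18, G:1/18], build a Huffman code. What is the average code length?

Huffman tree construction:
Combine smallest probabilities repeatedly
Resulting codes:
  A: 10 (length 2)
  B: 110 (length 3)
  C: 111 (length 3)
  D: 00 (length 2)
  E: 010 (length 3)
  F: 0110 (length 4)
  G: 0111 (length 4)
Average length = Σ p(s) × length(s) = 2.6667 bits


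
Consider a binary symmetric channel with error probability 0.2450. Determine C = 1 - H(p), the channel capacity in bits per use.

For BSC with error probability p:
C = 1 - H(p) where H(p) is binary entropy
H(0.2450) = -0.2450 × log₂(0.2450) - 0.7550 × log₂(0.7550)
H(p) = 0.8033
C = 1 - 0.8033 = 0.1967 bits/use


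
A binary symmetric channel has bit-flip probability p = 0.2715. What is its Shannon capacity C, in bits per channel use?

For BSC with error probability p:
C = 1 - H(p) where H(p) is binary entropy
H(0.2715) = -0.2715 × log₂(0.2715) - 0.7285 × log₂(0.7285)
H(p) = 0.8436
C = 1 - 0.8436 = 0.1564 bits/use


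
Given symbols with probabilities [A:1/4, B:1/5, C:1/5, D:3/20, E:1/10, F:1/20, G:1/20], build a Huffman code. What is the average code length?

Huffman tree construction:
Combine smallest probabilities repeatedly
Resulting codes:
  A: 10 (length 2)
  B: 111 (length 3)
  C: 00 (length 2)
  D: 110 (length 3)
  E: 010 (length 3)
  F: 0110 (length 4)
  G: 0111 (length 4)
Average length = Σ p(s) × length(s) = 2.6500 bits


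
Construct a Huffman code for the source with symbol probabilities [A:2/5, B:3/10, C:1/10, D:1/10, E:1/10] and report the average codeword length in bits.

Huffman tree construction:
Combine smallest probabilities repeatedly
Resulting codes:
  A: 0 (length 1)
  B: 10 (length 2)
  C: 1110 (length 4)
  D: 1111 (length 4)
  E: 110 (length 3)
Average length = Σ p(s) × length(s) = 2.1000 bits


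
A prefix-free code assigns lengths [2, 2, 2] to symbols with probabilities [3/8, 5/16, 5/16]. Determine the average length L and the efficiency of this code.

Average length L = Σ p_i × l_i = 2.0000 bits
Entropy H = 1.5794 bits
Efficiency η = H/L × 100% = 78.97%


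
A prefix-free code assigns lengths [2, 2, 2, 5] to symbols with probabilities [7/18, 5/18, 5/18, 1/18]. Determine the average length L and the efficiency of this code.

Average length L = Σ p_i × l_i = 2.1667 bits
Entropy H = 1.7882 bits
Efficiency η = H/L × 100% = 82.53%


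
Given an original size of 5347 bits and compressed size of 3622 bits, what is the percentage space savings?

Space savings = (1 - Compressed/Original) × 100%
= (1 - 3622/5347) × 100%
= 32.26%


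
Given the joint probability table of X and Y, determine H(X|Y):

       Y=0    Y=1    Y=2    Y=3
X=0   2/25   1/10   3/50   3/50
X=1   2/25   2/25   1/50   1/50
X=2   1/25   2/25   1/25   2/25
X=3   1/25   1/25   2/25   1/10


H(X|Y) = Σ_y p(y) H(X|Y=y)
  p(Y=0) = 6/25, H(X|Y=0) = 1.9183
  p(Y=1) = 3/10, H(X|Y=1) = 1.9329
  p(Y=2) = 1/5, H(X|Y=2) = 1.8464
  p(Y=3) = 13/50, H(X|Y=3) = 1.8262
H(X|Y) = 0.2400×1.9183 + 0.3000×1.9329 + 0.2000×1.8464 + 0.2600×1.8262 = 1.8844 bits


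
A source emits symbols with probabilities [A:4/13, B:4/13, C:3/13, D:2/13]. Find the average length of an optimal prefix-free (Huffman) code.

Huffman tree construction:
Combine smallest probabilities repeatedly
Resulting codes:
  A: 10 (length 2)
  B: 11 (length 2)
  C: 01 (length 2)
  D: 00 (length 2)
Average length = Σ p(s) × length(s) = 2.0000 bits


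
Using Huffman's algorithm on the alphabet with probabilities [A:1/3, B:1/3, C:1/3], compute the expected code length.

Huffman tree construction:
Combine smallest probabilities repeatedly
Resulting codes:
  A: 10 (length 2)
  B: 11 (length 2)
  C: 0 (length 1)
Average length = Σ p(s) × length(s) = 1.6667 bits


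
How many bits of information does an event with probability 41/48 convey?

Information content I(x) = -log₂(p(x))
I = -log₂(41/48) = -log₂(0.8542)
I = 0.2274 bits


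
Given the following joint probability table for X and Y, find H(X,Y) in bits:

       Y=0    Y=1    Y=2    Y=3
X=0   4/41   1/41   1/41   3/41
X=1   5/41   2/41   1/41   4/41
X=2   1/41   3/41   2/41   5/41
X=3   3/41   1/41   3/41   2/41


H(X,Y) = -Σ p(x,y) log₂ p(x,y)
  p(0,0)=4/41: -0.0976 × log₂(0.0976) = 0.3276
  p(0,1)=1/41: -0.0244 × log₂(0.0244) = 0.1307
  p(0,2)=1/41: -0.0244 × log₂(0.0244) = 0.1307
  p(0,3)=3/41: -0.0732 × log₂(0.0732) = 0.2760
  p(1,0)=5/41: -0.1220 × log₂(0.1220) = 0.3702
  p(1,1)=2/41: -0.0488 × log₂(0.0488) = 0.2126
  p(1,2)=1/41: -0.0244 × log₂(0.0244) = 0.1307
  p(1,3)=4/41: -0.0976 × log₂(0.0976) = 0.3276
  p(2,0)=1/41: -0.0244 × log₂(0.0244) = 0.1307
  p(2,1)=3/41: -0.0732 × log₂(0.0732) = 0.2760
  p(2,2)=2/41: -0.0488 × log₂(0.0488) = 0.2126
  p(2,3)=5/41: -0.1220 × log₂(0.1220) = 0.3702
  p(3,0)=3/41: -0.0732 × log₂(0.0732) = 0.2760
  p(3,1)=1/41: -0.0244 × log₂(0.0244) = 0.1307
  p(3,2)=3/41: -0.0732 × log₂(0.0732) = 0.2760
  p(3,3)=2/41: -0.0488 × log₂(0.0488) = 0.2126
H(X,Y) = 3.7908 bits


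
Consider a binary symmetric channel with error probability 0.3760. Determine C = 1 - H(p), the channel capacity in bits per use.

For BSC with error probability p:
C = 1 - H(p) where H(p) is binary entropy
H(0.3760) = -0.3760 × log₂(0.3760) - 0.6240 × log₂(0.6240)
H(p) = 0.9552
C = 1 - 0.9552 = 0.0448 bits/use


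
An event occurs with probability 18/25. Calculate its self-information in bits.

Information content I(x) = -log₂(p(x))
I = -log₂(18/25) = -log₂(0.7200)
I = 0.4739 bits


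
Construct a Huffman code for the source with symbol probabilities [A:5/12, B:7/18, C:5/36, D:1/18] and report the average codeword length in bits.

Huffman tree construction:
Combine smallest probabilities repeatedly
Resulting codes:
  A: 0 (length 1)
  B: 11 (length 2)
  C: 101 (length 3)
  D: 100 (length 3)
Average length = Σ p(s) × length(s) = 1.7778 bits


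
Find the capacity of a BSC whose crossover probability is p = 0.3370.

For BSC with error probability p:
C = 1 - H(p) where H(p) is binary entropy
H(0.3370) = -0.3370 × log₂(0.3370) - 0.6630 × log₂(0.6630)
H(p) = 0.9219
C = 1 - 0.9219 = 0.0781 bits/use


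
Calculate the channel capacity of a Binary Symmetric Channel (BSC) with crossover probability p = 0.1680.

For BSC with error probability p:
C = 1 - H(p) where H(p) is binary entropy
H(0.1680) = -0.1680 × log₂(0.1680) - 0.8320 × log₂(0.8320)
H(p) = 0.6531
C = 1 - 0.6531 = 0.3469 bits/use


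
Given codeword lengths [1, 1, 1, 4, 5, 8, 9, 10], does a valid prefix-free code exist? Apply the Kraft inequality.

Kraft inequality: Σ 2^(-l_i) ≤ 1 for prefix-free code
Calculating: 2^(-1) + 2^(-1) + 2^(-1) + 2^(-4) + 2^(-5) + 2^(-8) + 2^(-9) + 2^(-10)
= 0.5 + 0.5 + 0.5 + 0.0625 + 0.03125 + 0.00390625 + 0.001953125 + 0.0009765625
= 1.6006
Since 1.6006 > 1, prefix-free code does not exist


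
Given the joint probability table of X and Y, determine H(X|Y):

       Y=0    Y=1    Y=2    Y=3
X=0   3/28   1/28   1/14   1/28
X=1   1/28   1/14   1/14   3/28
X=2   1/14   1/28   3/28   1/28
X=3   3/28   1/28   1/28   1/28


H(X|Y) = Σ_y p(y) H(X|Y=y)
  p(Y=0) = 9/28, H(X|Y=0) = 1.8911
  p(Y=1) = 5/28, H(X|Y=1) = 1.9219
  p(Y=2) = 2/7, H(X|Y=2) = 1.9056
  p(Y=3) = 3/14, H(X|Y=3) = 1.7925
H(X|Y) = 0.3214×1.8911 + 0.1786×1.9219 + 0.2857×1.9056 + 0.2143×1.7925 = 1.8796 bits


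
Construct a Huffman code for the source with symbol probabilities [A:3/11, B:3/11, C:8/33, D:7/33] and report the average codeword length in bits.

Huffman tree construction:
Combine smallest probabilities repeatedly
Resulting codes:
  A: 10 (length 2)
  B: 11 (length 2)
  C: 01 (length 2)
  D: 00 (length 2)
Average length = Σ p(s) × length(s) = 2.0000 bits


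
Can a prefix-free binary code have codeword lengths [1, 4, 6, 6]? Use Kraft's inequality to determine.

Kraft inequality: Σ 2^(-l_i) ≤ 1 for prefix-free code
Calculating: 2^(-1) + 2^(-4) + 2^(-6) + 2^(-6)
= 0.5 + 0.0625 + 0.015625 + 0.015625
= 0.5938
Since 0.5938 ≤ 1, prefix-free code exists


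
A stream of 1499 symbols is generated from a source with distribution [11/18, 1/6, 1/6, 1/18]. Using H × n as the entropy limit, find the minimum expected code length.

Entropy H = 1.5275 bits/symbol
Minimum bits = H × n = 1.5275 × 1499
= 2289.73 bits


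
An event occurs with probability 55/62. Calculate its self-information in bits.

Information content I(x) = -log₂(p(x))
I = -log₂(55/62) = -log₂(0.8871)
I = 0.1728 bits


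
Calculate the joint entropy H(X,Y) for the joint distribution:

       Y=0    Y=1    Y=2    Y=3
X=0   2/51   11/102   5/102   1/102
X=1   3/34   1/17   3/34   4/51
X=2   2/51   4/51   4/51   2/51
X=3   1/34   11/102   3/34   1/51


H(X,Y) = -Σ p(x,y) log₂ p(x,y)
  p(0,0)=2/51: -0.0392 × log₂(0.0392) = 0.1832
  p(0,1)=11/102: -0.1078 × log₂(0.1078) = 0.3465
  p(0,2)=5/102: -0.0490 × log₂(0.0490) = 0.2133
  p(0,3)=1/102: -0.0098 × log₂(0.0098) = 0.0654
  p(1,0)=3/34: -0.0882 × log₂(0.0882) = 0.3090
  p(1,1)=1/17: -0.0588 × log₂(0.0588) = 0.2404
  p(1,2)=3/34: -0.0882 × log₂(0.0882) = 0.3090
  p(1,3)=4/51: -0.0784 × log₂(0.0784) = 0.2880
  p(2,0)=2/51: -0.0392 × log₂(0.0392) = 0.1832
  p(2,1)=4/51: -0.0784 × log₂(0.0784) = 0.2880
  p(2,2)=4/51: -0.0784 × log₂(0.0784) = 0.2880
  p(2,3)=2/51: -0.0392 × log₂(0.0392) = 0.1832
  p(3,0)=1/34: -0.0294 × log₂(0.0294) = 0.1496
  p(3,1)=11/102: -0.1078 × log₂(0.1078) = 0.3465
  p(3,2)=3/34: -0.0882 × log₂(0.0882) = 0.3090
  p(3,3)=1/51: -0.0196 × log₂(0.0196) = 0.1112
H(X,Y) = 3.8139 bits


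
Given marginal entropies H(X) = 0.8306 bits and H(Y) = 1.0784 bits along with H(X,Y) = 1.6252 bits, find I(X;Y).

I(X;Y) = H(X) + H(Y) - H(X,Y)
I(X;Y) = 0.8306 + 1.0784 - 1.6252 = 0.2838 bits


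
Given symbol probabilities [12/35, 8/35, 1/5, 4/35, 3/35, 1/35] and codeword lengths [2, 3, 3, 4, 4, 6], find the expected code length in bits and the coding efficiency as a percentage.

Average length L = Σ p_i × l_i = 2.9429 bits
Entropy H = 2.2885 bits
Efficiency η = H/L × 100% = 77.77%


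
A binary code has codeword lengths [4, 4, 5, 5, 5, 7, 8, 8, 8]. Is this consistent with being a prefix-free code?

Kraft inequality: Σ 2^(-l_i) ≤ 1 for prefix-free code
Calculating: 2^(-4) + 2^(-4) + 2^(-5) + 2^(-5) + 2^(-5) + 2^(-7) + 2^(-8) + 2^(-8) + 2^(-8)
= 0.0625 + 0.0625 + 0.03125 + 0.03125 + 0.03125 + 0.0078125 + 0.00390625 + 0.00390625 + 0.00390625
= 0.2383
Since 0.2383 ≤ 1, prefix-free code exists


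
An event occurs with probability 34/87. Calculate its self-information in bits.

Information content I(x) = -log₂(p(x))
I = -log₂(34/87) = -log₂(0.3908)
I = 1.3555 bits


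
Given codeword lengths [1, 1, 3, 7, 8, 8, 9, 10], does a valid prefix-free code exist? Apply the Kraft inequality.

Kraft inequality: Σ 2^(-l_i) ≤ 1 for prefix-free code
Calculating: 2^(-1) + 2^(-1) + 2^(-3) + 2^(-7) + 2^(-8) + 2^(-8) + 2^(-9) + 2^(-10)
= 0.5 + 0.5 + 0.125 + 0.0078125 + 0.00390625 + 0.00390625 + 0.001953125 + 0.0009765625
= 1.1436
Since 1.1436 > 1, prefix-free code does not exist


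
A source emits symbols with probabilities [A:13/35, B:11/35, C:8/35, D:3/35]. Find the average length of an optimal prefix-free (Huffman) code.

Huffman tree construction:
Combine smallest probabilities repeatedly
Resulting codes:
  A: 0 (length 1)
  B: 10 (length 2)
  C: 111 (length 3)
  D: 110 (length 3)
Average length = Σ p(s) × length(s) = 1.9429 bits


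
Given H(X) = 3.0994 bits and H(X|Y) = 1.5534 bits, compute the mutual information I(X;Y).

I(X;Y) = H(X) - H(X|Y)
I(X;Y) = 3.0994 - 1.5534 = 1.546 bits


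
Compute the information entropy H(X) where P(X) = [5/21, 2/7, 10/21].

H(X) = -Σ p(x) log₂ p(x)
  -5/21 × log₂(5/21) = 0.4929
  -2/7 × log₂(2/7) = 0.5164
  -10/21 × log₂(10/21) = 0.5097
H(X) = 1.5190 bits


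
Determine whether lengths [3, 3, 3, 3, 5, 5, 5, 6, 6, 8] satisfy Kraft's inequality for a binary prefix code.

Kraft inequality: Σ 2^(-l_i) ≤ 1 for prefix-free code
Calculating: 2^(-3) + 2^(-3) + 2^(-3) + 2^(-3) + 2^(-5) + 2^(-5) + 2^(-5) + 2^(-6) + 2^(-6) + 2^(-8)
= 0.125 + 0.125 + 0.125 + 0.125 + 0.03125 + 0.03125 + 0.03125 + 0.015625 + 0.015625 + 0.00390625
= 0.6289
Since 0.6289 ≤ 1, prefix-free code exists


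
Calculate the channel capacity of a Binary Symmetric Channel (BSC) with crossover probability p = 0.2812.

For BSC with error probability p:
C = 1 - H(p) where H(p) is binary entropy
H(0.2812) = -0.2812 × log₂(0.2812) - 0.7188 × log₂(0.7188)
H(p) = 0.8571
C = 1 - 0.8571 = 0.1429 bits/use


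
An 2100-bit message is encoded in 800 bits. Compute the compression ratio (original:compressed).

Compression ratio = Original / Compressed
= 2100 / 800 = 2.62:1


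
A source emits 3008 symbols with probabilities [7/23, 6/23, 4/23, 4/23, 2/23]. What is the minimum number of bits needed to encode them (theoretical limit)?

Entropy H = 2.2122 bits/symbol
Minimum bits = H × n = 2.2122 × 3008
= 6654.31 bits


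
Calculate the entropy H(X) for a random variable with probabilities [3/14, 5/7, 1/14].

H(X) = -Σ p(x) log₂ p(x)
  -3/14 × log₂(3/14) = 0.4762
  -5/7 × log₂(5/7) = 0.3467
  -1/14 × log₂(1/14) = 0.2720
H(X) = 1.0949 bits


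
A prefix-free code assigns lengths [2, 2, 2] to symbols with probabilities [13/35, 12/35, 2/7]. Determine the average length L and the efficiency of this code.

Average length L = Σ p_i × l_i = 2.0000 bits
Entropy H = 1.5766 bits
Efficiency η = H/L × 100% = 78.83%


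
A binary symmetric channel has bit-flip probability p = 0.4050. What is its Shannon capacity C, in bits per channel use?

For BSC with error probability p:
C = 1 - H(p) where H(p) is binary entropy
H(0.4050) = -0.4050 × log₂(0.4050) - 0.5950 × log₂(0.5950)
H(p) = 0.9738
C = 1 - 0.9738 = 0.0262 bits/use


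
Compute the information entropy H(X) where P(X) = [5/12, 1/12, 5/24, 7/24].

H(X) = -Σ p(x) log₂ p(x)
  -5/12 × log₂(5/12) = 0.5263
  -1/12 × log₂(1/12) = 0.2987
  -5/24 × log₂(5/24) = 0.4715
  -7/24 × log₂(7/24) = 0.5185
H(X) = 1.8149 bits


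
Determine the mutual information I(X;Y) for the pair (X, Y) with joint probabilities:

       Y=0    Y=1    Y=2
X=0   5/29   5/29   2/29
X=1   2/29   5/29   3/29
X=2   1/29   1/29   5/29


H(X) = 1.5514, H(Y) = 1.5727, H(X,Y) = 2.9548
I(X;Y) = H(X) + H(Y) - H(X,Y) = 0.1694 bits


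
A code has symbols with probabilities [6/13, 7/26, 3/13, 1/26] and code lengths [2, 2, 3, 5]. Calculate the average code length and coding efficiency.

Average length L = Σ p_i × l_i = 2.3462 bits
Entropy H = 1.6935 bits
Efficiency η = H/L × 100% = 72.18%


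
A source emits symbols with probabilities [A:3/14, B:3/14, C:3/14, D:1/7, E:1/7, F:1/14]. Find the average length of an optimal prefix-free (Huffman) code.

Huffman tree construction:
Combine smallest probabilities repeatedly
Resulting codes:
  A: 111 (length 3)
  B: 00 (length 2)
  C: 01 (length 2)
  D: 101 (length 3)
  E: 110 (length 3)
  F: 100 (length 3)
Average length = Σ p(s) × length(s) = 2.5714 bits


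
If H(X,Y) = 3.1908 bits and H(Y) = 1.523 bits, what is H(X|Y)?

Chain rule: H(X,Y) = H(X|Y) + H(Y)
H(X|Y) = H(X,Y) - H(Y) = 3.1908 - 1.523 = 1.6678 bits


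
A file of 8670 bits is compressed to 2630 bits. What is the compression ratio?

Compression ratio = Original / Compressed
= 8670 / 2630 = 3.30:1


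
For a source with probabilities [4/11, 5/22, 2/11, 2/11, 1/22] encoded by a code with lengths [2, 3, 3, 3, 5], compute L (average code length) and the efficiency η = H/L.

Average length L = Σ p_i × l_i = 2.7273 bits
Entropy H = 2.1135 bits
Efficiency η = H/L × 100% = 77.50%


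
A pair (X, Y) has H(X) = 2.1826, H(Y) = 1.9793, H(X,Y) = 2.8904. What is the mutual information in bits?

I(X;Y) = H(X) + H(Y) - H(X,Y)
I(X;Y) = 2.1826 + 1.9793 - 2.8904 = 1.2715 bits


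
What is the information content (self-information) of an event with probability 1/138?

Information content I(x) = -log₂(p(x))
I = -log₂(1/138) = -log₂(0.0072)
I = 7.1085 bits


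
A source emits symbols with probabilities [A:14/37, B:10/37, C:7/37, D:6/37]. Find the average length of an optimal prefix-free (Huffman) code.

Huffman tree construction:
Combine smallest probabilities repeatedly
Resulting codes:
  A: 0 (length 1)
  B: 10 (length 2)
  C: 111 (length 3)
  D: 110 (length 3)
Average length = Σ p(s) × length(s) = 1.9730 bits


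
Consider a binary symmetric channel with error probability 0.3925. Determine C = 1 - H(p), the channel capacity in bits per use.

For BSC with error probability p:
C = 1 - H(p) where H(p) is binary entropy
H(0.3925) = -0.3925 × log₂(0.3925) - 0.6075 × log₂(0.6075)
H(p) = 0.9664
C = 1 - 0.9664 = 0.0336 bits/use


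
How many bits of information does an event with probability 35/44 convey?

Information content I(x) = -log₂(p(x))
I = -log₂(35/44) = -log₂(0.7955)
I = 0.3301 bits


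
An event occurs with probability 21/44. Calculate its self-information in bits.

Information content I(x) = -log₂(p(x))
I = -log₂(21/44) = -log₂(0.4773)
I = 1.0671 bits


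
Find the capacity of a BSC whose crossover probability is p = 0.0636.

For BSC with error probability p:
C = 1 - H(p) where H(p) is binary entropy
H(0.0636) = -0.0636 × log₂(0.0636) - 0.9364 × log₂(0.9364)
H(p) = 0.3416
C = 1 - 0.3416 = 0.6584 bits/use


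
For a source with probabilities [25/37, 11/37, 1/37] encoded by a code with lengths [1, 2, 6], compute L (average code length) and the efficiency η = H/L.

Average length L = Σ p_i × l_i = 1.4324 bits
Entropy H = 1.0432 bits
Efficiency η = H/L × 100% = 72.83%


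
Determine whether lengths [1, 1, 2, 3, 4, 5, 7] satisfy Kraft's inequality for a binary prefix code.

Kraft inequality: Σ 2^(-l_i) ≤ 1 for prefix-free code
Calculating: 2^(-1) + 2^(-1) + 2^(-2) + 2^(-3) + 2^(-4) + 2^(-5) + 2^(-7)
= 0.5 + 0.5 + 0.25 + 0.125 + 0.0625 + 0.03125 + 0.0078125
= 1.4766
Since 1.4766 > 1, prefix-free code does not exist


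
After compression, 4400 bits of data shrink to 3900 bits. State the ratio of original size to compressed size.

Compression ratio = Original / Compressed
= 4400 / 3900 = 1.13:1


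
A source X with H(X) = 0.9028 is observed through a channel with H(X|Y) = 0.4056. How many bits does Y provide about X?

I(X;Y) = H(X) - H(X|Y)
I(X;Y) = 0.9028 - 0.4056 = 0.4972 bits


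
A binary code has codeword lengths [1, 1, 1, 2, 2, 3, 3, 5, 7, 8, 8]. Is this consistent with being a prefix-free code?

Kraft inequality: Σ 2^(-l_i) ≤ 1 for prefix-free code
Calculating: 2^(-1) + 2^(-1) + 2^(-1) + 2^(-2) + 2^(-2) + 2^(-3) + 2^(-3) + 2^(-5) + 2^(-7) + 2^(-8) + 2^(-8)
= 0.5 + 0.5 + 0.5 + 0.25 + 0.25 + 0.125 + 0.125 + 0.03125 + 0.0078125 + 0.00390625 + 0.00390625
= 2.2969
Since 2.2969 > 1, prefix-free code does not exist


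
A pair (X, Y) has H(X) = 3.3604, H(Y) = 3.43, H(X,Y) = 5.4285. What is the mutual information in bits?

I(X;Y) = H(X) + H(Y) - H(X,Y)
I(X;Y) = 3.3604 + 3.43 - 5.4285 = 1.3619 bits


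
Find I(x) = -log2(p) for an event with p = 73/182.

Information content I(x) = -log₂(p(x))
I = -log₂(73/182) = -log₂(0.4011)
I = 1.3180 bits


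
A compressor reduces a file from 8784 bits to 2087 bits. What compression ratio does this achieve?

Compression ratio = Original / Compressed
= 8784 / 2087 = 4.21:1


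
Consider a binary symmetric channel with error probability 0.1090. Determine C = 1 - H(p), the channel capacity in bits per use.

For BSC with error probability p:
C = 1 - H(p) where H(p) is binary entropy
H(0.1090) = -0.1090 × log₂(0.1090) - 0.8910 × log₂(0.8910)
H(p) = 0.4969
C = 1 - 0.4969 = 0.5031 bits/use


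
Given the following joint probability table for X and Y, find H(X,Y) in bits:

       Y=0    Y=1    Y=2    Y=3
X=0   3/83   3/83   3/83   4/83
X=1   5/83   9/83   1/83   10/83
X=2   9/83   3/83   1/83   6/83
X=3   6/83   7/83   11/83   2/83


H(X,Y) = -Σ p(x,y) log₂ p(x,y)
  p(0,0)=3/83: -0.0361 × log₂(0.0361) = 0.1731
  p(0,1)=3/83: -0.0361 × log₂(0.0361) = 0.1731
  p(0,2)=3/83: -0.0361 × log₂(0.0361) = 0.1731
  p(0,3)=4/83: -0.0482 × log₂(0.0482) = 0.2108
  p(1,0)=5/83: -0.0602 × log₂(0.0602) = 0.2442
  p(1,1)=9/83: -0.1084 × log₂(0.1084) = 0.3475
  p(1,2)=1/83: -0.0120 × log₂(0.0120) = 0.0768
  p(1,3)=10/83: -0.1205 × log₂(0.1205) = 0.3678
  p(2,0)=9/83: -0.1084 × log₂(0.1084) = 0.3475
  p(2,1)=3/83: -0.0361 × log₂(0.0361) = 0.1731
  p(2,2)=1/83: -0.0120 × log₂(0.0120) = 0.0768
  p(2,3)=6/83: -0.0723 × log₂(0.0723) = 0.2740
  p(3,0)=6/83: -0.0723 × log₂(0.0723) = 0.2740
  p(3,1)=7/83: -0.0843 × log₂(0.0843) = 0.3009
  p(3,2)=11/83: -0.1325 × log₂(0.1325) = 0.3864
  p(3,3)=2/83: -0.0241 × log₂(0.0241) = 0.1295
H(X,Y) = 3.7289 bits


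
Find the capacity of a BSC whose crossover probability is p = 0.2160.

For BSC with error probability p:
C = 1 - H(p) where H(p) is binary entropy
H(0.2160) = -0.2160 × log₂(0.2160) - 0.7840 × log₂(0.7840)
H(p) = 0.7528
C = 1 - 0.7528 = 0.2472 bits/use


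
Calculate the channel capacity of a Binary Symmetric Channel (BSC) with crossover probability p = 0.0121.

For BSC with error probability p:
C = 1 - H(p) where H(p) is binary entropy
H(0.0121) = -0.0121 × log₂(0.0121) - 0.9879 × log₂(0.9879)
H(p) = 0.0944
C = 1 - 0.0944 = 0.9056 bits/use


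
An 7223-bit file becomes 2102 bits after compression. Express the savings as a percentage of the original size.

Space savings = (1 - Compressed/Original) × 100%
= (1 - 2102/7223) × 100%
= 70.90%


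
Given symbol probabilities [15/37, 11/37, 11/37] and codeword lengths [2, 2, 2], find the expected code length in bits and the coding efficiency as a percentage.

Average length L = Σ p_i × l_i = 2.0000 bits
Entropy H = 1.5686 bits
Efficiency η = H/L × 100% = 78.43%


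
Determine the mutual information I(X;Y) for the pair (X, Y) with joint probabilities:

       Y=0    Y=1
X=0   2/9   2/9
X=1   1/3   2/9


H(X) = 0.9911, H(Y) = 0.9911, H(X,Y) = 1.9749
I(X;Y) = H(X) + H(Y) - H(X,Y) = 0.0072 bits


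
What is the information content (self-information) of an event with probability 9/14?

Information content I(x) = -log₂(p(x))
I = -log₂(9/14) = -log₂(0.6429)
I = 0.6374 bits


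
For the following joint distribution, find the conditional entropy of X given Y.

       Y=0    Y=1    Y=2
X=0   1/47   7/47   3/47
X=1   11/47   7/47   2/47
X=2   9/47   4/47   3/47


H(X|Y) = Σ_y p(y) H(X|Y=y)
  p(Y=0) = 21/47, H(X|Y=0) = 1.2217
  p(Y=1) = 18/47, H(X|Y=1) = 1.5420
  p(Y=2) = 8/47, H(X|Y=2) = 1.5613
H(X|Y) = 0.4468×1.2217 + 0.3830×1.5420 + 0.1702×1.5613 = 1.4022 bits


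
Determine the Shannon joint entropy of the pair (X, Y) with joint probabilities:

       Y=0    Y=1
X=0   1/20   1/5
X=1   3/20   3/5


H(X,Y) = -Σ p(x,y) log₂ p(x,y)
  p(0,0)=1/20: -0.0500 × log₂(0.0500) = 0.2161
  p(0,1)=1/5: -0.2000 × log₂(0.2000) = 0.4644
  p(1,0)=3/20: -0.1500 × log₂(0.1500) = 0.4105
  p(1,1)=3/5: -0.6000 × log₂(0.6000) = 0.4422
H(X,Y) = 1.5332 bits


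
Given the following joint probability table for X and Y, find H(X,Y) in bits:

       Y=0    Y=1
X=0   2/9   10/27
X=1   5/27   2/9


H(X,Y) = -Σ p(x,y) log₂ p(x,y)
  p(0,0)=2/9: -0.2222 × log₂(0.2222) = 0.4822
  p(0,1)=10/27: -0.3704 × log₂(0.3704) = 0.5307
  p(1,0)=5/27: -0.1852 × log₂(0.1852) = 0.4505
  p(1,1)=2/9: -0.2222 × log₂(0.2222) = 0.4822
H(X,Y) = 1.9457 bits


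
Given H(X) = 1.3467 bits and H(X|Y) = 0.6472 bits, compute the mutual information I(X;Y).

I(X;Y) = H(X) - H(X|Y)
I(X;Y) = 1.3467 - 0.6472 = 0.6995 bits


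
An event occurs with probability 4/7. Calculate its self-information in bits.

Information content I(x) = -log₂(p(x))
I = -log₂(4/7) = -log₂(0.5714)
I = 0.8074 bits


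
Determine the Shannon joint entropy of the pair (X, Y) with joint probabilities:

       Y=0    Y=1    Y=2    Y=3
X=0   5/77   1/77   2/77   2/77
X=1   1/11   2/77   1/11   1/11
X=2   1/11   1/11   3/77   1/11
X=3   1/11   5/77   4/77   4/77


H(X,Y) = -Σ p(x,y) log₂ p(x,y)
  p(0,0)=5/77: -0.0649 × log₂(0.0649) = 0.2562
  p(0,1)=1/77: -0.0130 × log₂(0.0130) = 0.0814
  p(0,2)=2/77: -0.0260 × log₂(0.0260) = 0.1368
  p(0,3)=2/77: -0.0260 × log₂(0.0260) = 0.1368
  p(1,0)=1/11: -0.0909 × log₂(0.0909) = 0.3145
  p(1,1)=2/77: -0.0260 × log₂(0.0260) = 0.1368
  p(1,2)=1/11: -0.0909 × log₂(0.0909) = 0.3145
  p(1,3)=1/11: -0.0909 × log₂(0.0909) = 0.3145
  p(2,0)=1/11: -0.0909 × log₂(0.0909) = 0.3145
  p(2,1)=1/11: -0.0909 × log₂(0.0909) = 0.3145
  p(2,2)=3/77: -0.0390 × log₂(0.0390) = 0.1824
  p(2,3)=1/11: -0.0909 × log₂(0.0909) = 0.3145
  p(3,0)=1/11: -0.0909 × log₂(0.0909) = 0.3145
  p(3,1)=5/77: -0.0649 × log₂(0.0649) = 0.2562
  p(3,2)=4/77: -0.0519 × log₂(0.0519) = 0.2217
  p(3,3)=4/77: -0.0519 × log₂(0.0519) = 0.2217
H(X,Y) = 3.8313 bits


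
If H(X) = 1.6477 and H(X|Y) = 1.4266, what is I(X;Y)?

I(X;Y) = H(X) - H(X|Y)
I(X;Y) = 1.6477 - 1.4266 = 0.2211 bits


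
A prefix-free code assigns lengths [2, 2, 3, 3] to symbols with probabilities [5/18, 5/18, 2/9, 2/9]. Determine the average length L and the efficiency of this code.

Average length L = Σ p_i × l_i = 2.4444 bits
Entropy H = 1.9911 bits
Efficiency η = H/L × 100% = 81.45%


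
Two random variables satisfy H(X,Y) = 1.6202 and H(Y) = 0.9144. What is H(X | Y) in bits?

Chain rule: H(X,Y) = H(X|Y) + H(Y)
H(X|Y) = H(X,Y) - H(Y) = 1.6202 - 0.9144 = 0.7058 bits


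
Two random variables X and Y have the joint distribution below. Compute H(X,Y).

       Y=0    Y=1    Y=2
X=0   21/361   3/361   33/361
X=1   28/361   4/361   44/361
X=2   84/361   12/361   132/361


H(X,Y) = -Σ p(x,y) log₂ p(x,y)
  p(0,0)=21/361: -0.0582 × log₂(0.0582) = 0.2387
  p(0,1)=3/361: -0.0083 × log₂(0.0083) = 0.0574
  p(0,2)=33/361: -0.0914 × log₂(0.0914) = 0.3155
  p(1,0)=28/361: -0.0776 × log₂(0.0776) = 0.2861
  p(1,1)=4/361: -0.0111 × log₂(0.0111) = 0.0720
  p(1,2)=44/361: -0.1219 × log₂(0.1219) = 0.3701
  p(2,0)=84/361: -0.2327 × log₂(0.2327) = 0.4895
  p(2,1)=12/361: -0.0332 × log₂(0.0332) = 0.1632
  p(2,2)=132/361: -0.3657 × log₂(0.3657) = 0.5307
H(X,Y) = 2.5232 bits


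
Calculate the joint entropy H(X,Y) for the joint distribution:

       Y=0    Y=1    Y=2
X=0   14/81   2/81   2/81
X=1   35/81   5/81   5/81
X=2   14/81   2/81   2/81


H(X,Y) = -Σ p(x,y) log₂ p(x,y)
  p(0,0)=14/81: -0.1728 × log₂(0.1728) = 0.4377
  p(0,1)=2/81: -0.0247 × log₂(0.0247) = 0.1318
  p(0,2)=2/81: -0.0247 × log₂(0.0247) = 0.1318
  p(1,0)=35/81: -0.4321 × log₂(0.4321) = 0.5231
  p(1,1)=5/81: -0.0617 × log₂(0.0617) = 0.2480
  p(1,2)=5/81: -0.0617 × log₂(0.0617) = 0.2480
  p(2,0)=14/81: -0.1728 × log₂(0.1728) = 0.4377
  p(2,1)=2/81: -0.0247 × log₂(0.0247) = 0.1318
  p(2,2)=2/81: -0.0247 × log₂(0.0247) = 0.1318
H(X,Y) = 2.4219 bits


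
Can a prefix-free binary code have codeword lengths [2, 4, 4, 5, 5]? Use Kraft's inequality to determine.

Kraft inequality: Σ 2^(-l_i) ≤ 1 for prefix-free code
Calculating: 2^(-2) + 2^(-4) + 2^(-4) + 2^(-5) + 2^(-5)
= 0.25 + 0.0625 + 0.0625 + 0.03125 + 0.03125
= 0.4375
Since 0.4375 ≤ 1, prefix-free code exists


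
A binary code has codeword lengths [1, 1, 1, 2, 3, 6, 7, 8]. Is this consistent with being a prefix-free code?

Kraft inequality: Σ 2^(-l_i) ≤ 1 for prefix-free code
Calculating: 2^(-1) + 2^(-1) + 2^(-1) + 2^(-2) + 2^(-3) + 2^(-6) + 2^(-7) + 2^(-8)
= 0.5 + 0.5 + 0.5 + 0.25 + 0.125 + 0.015625 + 0.0078125 + 0.00390625
= 1.9023
Since 1.9023 > 1, prefix-free code does not exist


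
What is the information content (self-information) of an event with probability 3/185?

Information content I(x) = -log₂(p(x))
I = -log₂(3/185) = -log₂(0.0162)
I = 5.9464 bits


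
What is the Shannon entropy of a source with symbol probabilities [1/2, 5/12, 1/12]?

H(X) = -Σ p(x) log₂ p(x)
  -1/2 × log₂(1/2) = 0.5000
  -5/12 × log₂(5/12) = 0.5263
  -1/12 × log₂(1/12) = 0.2987
H(X) = 1.3250 bits


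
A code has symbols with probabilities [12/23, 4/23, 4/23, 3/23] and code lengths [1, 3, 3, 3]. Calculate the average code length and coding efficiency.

Average length L = Σ p_i × l_i = 1.9565 bits
Entropy H = 1.7508 bits
Efficiency η = H/L × 100% = 89.48%


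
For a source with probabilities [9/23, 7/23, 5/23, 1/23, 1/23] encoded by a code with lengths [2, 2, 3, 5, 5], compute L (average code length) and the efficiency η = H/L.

Average length L = Σ p_i × l_i = 2.4783 bits
Entropy H = 1.9240 bits
Efficiency η = H/L × 100% = 77.63%


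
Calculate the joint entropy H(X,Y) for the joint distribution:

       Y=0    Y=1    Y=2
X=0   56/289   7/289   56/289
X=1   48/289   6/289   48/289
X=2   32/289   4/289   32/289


H(X,Y) = -Σ p(x,y) log₂ p(x,y)
  p(0,0)=56/289: -0.1938 × log₂(0.1938) = 0.4588
  p(0,1)=7/289: -0.0242 × log₂(0.0242) = 0.1300
  p(0,2)=56/289: -0.1938 × log₂(0.1938) = 0.4588
  p(1,0)=48/289: -0.1661 × log₂(0.1661) = 0.4302
  p(1,1)=6/289: -0.0208 × log₂(0.0208) = 0.1161
  p(1,2)=48/289: -0.1661 × log₂(0.1661) = 0.4302
  p(2,0)=32/289: -0.1107 × log₂(0.1107) = 0.3515
  p(2,1)=4/289: -0.0138 × log₂(0.0138) = 0.0855
  p(2,2)=32/289: -0.1107 × log₂(0.1107) = 0.3515
H(X,Y) = 2.8125 bits


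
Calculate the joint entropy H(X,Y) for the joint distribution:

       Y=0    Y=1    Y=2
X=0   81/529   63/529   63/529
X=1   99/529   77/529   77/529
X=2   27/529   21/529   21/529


H(X,Y) = -Σ p(x,y) log₂ p(x,y)
  p(0,0)=81/529: -0.1531 × log₂(0.1531) = 0.4145
  p(0,1)=63/529: -0.1191 × log₂(0.1191) = 0.3656
  p(0,2)=63/529: -0.1191 × log₂(0.1191) = 0.3656
  p(1,0)=99/529: -0.1871 × log₂(0.1871) = 0.4525
  p(1,1)=77/529: -0.1456 × log₂(0.1456) = 0.4047
  p(1,2)=77/529: -0.1456 × log₂(0.1456) = 0.4047
  p(2,0)=27/529: -0.0510 × log₂(0.0510) = 0.2191
  p(2,1)=21/529: -0.0397 × log₂(0.0397) = 0.1848
  p(2,2)=21/529: -0.0397 × log₂(0.0397) = 0.1848
H(X,Y) = 2.9962 bits


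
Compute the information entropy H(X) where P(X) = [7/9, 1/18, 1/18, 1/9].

H(X) = -Σ p(x) log₂ p(x)
  -7/9 × log₂(7/9) = 0.2820
  -1/18 × log₂(1/18) = 0.2317
  -1/18 × log₂(1/18) = 0.2317
  -1/9 × log₂(1/9) = 0.3522
H(X) = 1.0975 bits


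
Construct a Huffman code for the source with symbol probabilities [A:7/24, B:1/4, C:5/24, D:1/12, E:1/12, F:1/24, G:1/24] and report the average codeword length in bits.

Huffman tree construction:
Combine smallest probabilities repeatedly
Resulting codes:
  A: 11 (length 2)
  B: 01 (length 2)
  C: 00 (length 2)
  D: 1010 (length 4)
  E: 1011 (length 4)
  F: 1000 (length 4)
  G: 1001 (length 4)
Average length = Σ p(s) × length(s) = 2.5000 bits


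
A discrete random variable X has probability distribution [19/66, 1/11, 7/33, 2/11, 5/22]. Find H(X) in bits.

H(X) = -Σ p(x) log₂ p(x)
  -19/66 × log₂(19/66) = 0.5172
  -1/11 × log₂(1/11) = 0.3145
  -7/33 × log₂(7/33) = 0.4745
  -2/11 × log₂(2/11) = 0.4472
  -5/22 × log₂(5/22) = 0.4858
H(X) = 2.2391 bits
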